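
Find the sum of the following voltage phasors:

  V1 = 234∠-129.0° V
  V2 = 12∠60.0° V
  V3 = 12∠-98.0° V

Step 1 — Convert each phasor to rectangular form:
  V1 = 234·(cos(-129.0°) + j·sin(-129.0°)) = -147.3 - j181.9 V
  V2 = 12·(cos(60.0°) + j·sin(60.0°)) = 6 + j10.39 V
  V3 = 12·(cos(-98.0°) + j·sin(-98.0°)) = -1.67 - j11.88 V
Step 2 — Sum components: V_total = -142.9 - j183.3 V.
Step 3 — Convert to polar: |V_total| = 232.5 V, ∠V_total = -127.9°.

V_total = 232.5∠-127.9° V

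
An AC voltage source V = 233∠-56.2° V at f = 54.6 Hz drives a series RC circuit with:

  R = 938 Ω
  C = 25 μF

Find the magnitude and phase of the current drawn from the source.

Step 1 — Angular frequency: ω = 2π·f = 2π·54.6 = 343.1 rad/s.
Step 2 — Component impedances:
  R: Z = R = 938 Ω
  C: Z = 1/(jωC) = -j/(ω·C) = 0 - j116.6 Ω
Step 3 — Series combination: Z_total = R + C = 938 - j116.6 Ω = 945.2∠-7.1° Ω.
Step 4 — Source phasor: V = 233∠-56.2° V = 129.6 - j193.6 V.
Step 5 — Ohm's law: I = V / Z_total = (129.6 - j193.6) / (938 - j116.6) = 0.1613 - j0.1864 A.
Step 6 — Convert to polar: |I| = 0.2465 A, ∠I = -49.1°.

I = 0.2465∠-49.1° A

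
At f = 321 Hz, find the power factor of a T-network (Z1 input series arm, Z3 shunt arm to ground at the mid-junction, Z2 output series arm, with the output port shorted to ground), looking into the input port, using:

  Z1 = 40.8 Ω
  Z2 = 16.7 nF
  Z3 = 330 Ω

Step 1 — Angular frequency: ω = 2π·f = 2π·321 = 2017 rad/s.
Step 2 — Component impedances:
  Z1: Z = R = 40.8 Ω
  Z2: Z = 1/(jωC) = -j/(ω·C) = 0 - j2.969e+04 Ω
  Z3: Z = R = 330 Ω
Step 3 — With the output port shorted to ground, the output series arm Z2 runs from the junction to ground; the shunt arm Z3 also runs from the junction to ground. They appear in parallel: Z3 || Z2 = 330 - j3.668 Ω.
Step 4 — Series with input arm Z1: Z_in = Z1 + (Z3 || Z2) = 370.8 - j3.668 Ω = 370.8∠-0.6° Ω.
Step 5 — Power factor: PF = cos(φ) = Re(Z)/|Z| = 370.8/370.8 = 1.
Step 6 — Type: Im(Z) = -3.668 ⇒ leading (phase φ = -0.6°).

PF = 1 (leading, φ = -0.6°)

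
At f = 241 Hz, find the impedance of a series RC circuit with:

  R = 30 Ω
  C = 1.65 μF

Step 1 — Angular frequency: ω = 2π·f = 2π·241 = 1514 rad/s.
Step 2 — Component impedances:
  R: Z = R = 30 Ω
  C: Z = 1/(jωC) = -j/(ω·C) = 0 - j400.2 Ω
Step 3 — Series combination: Z_total = R + C = 30 - j400.2 Ω = 401.4∠-85.7° Ω.

Z = 30 - j400.2 Ω = 401.4∠-85.7° Ω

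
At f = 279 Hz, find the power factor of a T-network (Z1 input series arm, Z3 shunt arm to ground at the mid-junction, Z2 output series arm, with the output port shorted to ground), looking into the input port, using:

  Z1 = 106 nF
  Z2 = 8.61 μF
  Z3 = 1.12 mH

Step 1 — Angular frequency: ω = 2π·f = 2π·279 = 1753 rad/s.
Step 2 — Component impedances:
  Z1: Z = 1/(jωC) = -j/(ω·C) = 0 - j5382 Ω
  Z2: Z = 1/(jωC) = -j/(ω·C) = 0 - j66.25 Ω
  Z3: Z = jωL = j·1753·0.00112 = 0 + j1.963 Ω
Step 3 — With the output port shorted to ground, the output series arm Z2 runs from the junction to ground; the shunt arm Z3 also runs from the junction to ground. They appear in parallel: Z3 || Z2 = 0 + j2.023 Ω.
Step 4 — Series with input arm Z1: Z_in = Z1 + (Z3 || Z2) = 0 - j5380 Ω = 5380∠-90.0° Ω.
Step 5 — Power factor: PF = cos(φ) = Re(Z)/|Z| = 0/5380 = 0.
Step 6 — Type: Im(Z) = -5380 ⇒ leading (phase φ = -90.0°).

PF = 0 (leading, φ = -90.0°)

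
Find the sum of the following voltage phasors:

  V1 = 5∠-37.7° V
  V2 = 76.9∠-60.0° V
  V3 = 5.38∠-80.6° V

Step 1 — Convert each phasor to rectangular form:
  V1 = 5·(cos(-37.7°) + j·sin(-37.7°)) = 3.956 - j3.058 V
  V2 = 76.9·(cos(-60.0°) + j·sin(-60.0°)) = 38.45 - j66.6 V
  V3 = 5.38·(cos(-80.6°) + j·sin(-80.6°)) = 0.8787 - j5.308 V
Step 2 — Sum components: V_total = 43.28 - j74.96 V.
Step 3 — Convert to polar: |V_total| = 86.56 V, ∠V_total = -60.0°.

V_total = 86.56∠-60.0° V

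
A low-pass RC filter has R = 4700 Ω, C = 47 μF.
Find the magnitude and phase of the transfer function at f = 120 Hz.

Step 1 — Angular frequency: ω = 2π·120 = 754 rad/s.
Step 2 — Transfer function: H(jω) = 1/(1 + jωRC).
Step 3 — Denominator: 1 + jωRC = 1 + j·754·4700·4.7e-05 = 1 + j166.6.
Step 4 — H = 3.605e-05 - j0.006004.
Step 5 — Magnitude: |H| = 0.006004 (-44.4 dB); phase: φ = -89.7°.

|H| = 0.006004 (-44.4 dB), φ = -89.7°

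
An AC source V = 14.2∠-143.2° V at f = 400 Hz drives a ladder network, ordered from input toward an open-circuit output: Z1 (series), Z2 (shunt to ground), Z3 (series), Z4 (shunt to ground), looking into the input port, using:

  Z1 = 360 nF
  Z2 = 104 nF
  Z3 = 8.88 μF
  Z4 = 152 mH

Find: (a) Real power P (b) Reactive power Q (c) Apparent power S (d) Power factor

Step 1 — Angular frequency: ω = 2π·f = 2π·400 = 2513 rad/s.
Step 2 — Component impedances:
  Z1: Z = 1/(jωC) = -j/(ω·C) = 0 - j1105 Ω
  Z2: Z = 1/(jωC) = -j/(ω·C) = 0 - j3826 Ω
  Z3: Z = 1/(jωC) = -j/(ω·C) = 0 - j44.81 Ω
  Z4: Z = jωL = j·2513·0.152 = 0 + j382 Ω
Step 3 — Ladder network (open output): work backward from the far end, alternating series and parallel combinations. Z_in = 0 - j735.4 Ω = 735.4∠-90.0° Ω.
Step 4 — Source phasor: V = 14.2∠-143.2° V = -11.37 - j8.506 V.
Step 5 — Current: I = V / Z = 0.01157 - j0.01546 A = 0.01931∠-53.2° A.
Step 6 — Complex power: S = V·I* = 0 - j0.2742 VA.
Step 7 — Real power: P = Re(S) = 0 W.
Step 8 — Reactive power: Q = Im(S) = -0.2742 VAR.
Step 9 — Apparent power: |S| = 0.2742 VA.
Step 10 — Power factor: PF = P/|S| = 0 (leading).

(a) P = 0 W  (b) Q = -0.2742 VAR  (c) S = 0.2742 VA  (d) PF = 0 (leading)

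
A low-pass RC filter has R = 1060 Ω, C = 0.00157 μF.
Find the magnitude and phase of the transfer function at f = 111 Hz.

Step 1 — Angular frequency: ω = 2π·111 = 697.4 rad/s.
Step 2 — Transfer function: H(jω) = 1/(1 + jωRC).
Step 3 — Denominator: 1 + jωRC = 1 + j·697.4·1060·1.57e-09 = 1 + j0.001161.
Step 4 — H = 1 - j0.001161.
Step 5 — Magnitude: |H| = 1 (-0.0 dB); phase: φ = -0.1°.

|H| = 1 (-0.0 dB), φ = -0.1°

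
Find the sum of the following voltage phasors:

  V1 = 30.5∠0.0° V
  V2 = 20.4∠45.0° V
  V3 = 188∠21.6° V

Step 1 — Convert each phasor to rectangular form:
  V1 = 30.5·(cos(0.0°) + j·sin(0.0°)) = 30.5 V
  V2 = 20.4·(cos(45.0°) + j·sin(45.0°)) = 14.42 + j14.42 V
  V3 = 188·(cos(21.6°) + j·sin(21.6°)) = 174.8 + j69.21 V
Step 2 — Sum components: V_total = 219.7 + j83.63 V.
Step 3 — Convert to polar: |V_total| = 235.1 V, ∠V_total = 20.8°.

V_total = 235.1∠20.8° V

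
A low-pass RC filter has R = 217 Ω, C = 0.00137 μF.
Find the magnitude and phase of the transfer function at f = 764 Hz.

Step 1 — Angular frequency: ω = 2π·764 = 4800 rad/s.
Step 2 — Transfer function: H(jω) = 1/(1 + jωRC).
Step 3 — Denominator: 1 + jωRC = 1 + j·4800·217·1.37e-09 = 1 + j0.001427.
Step 4 — H = 1 - j0.001427.
Step 5 — Magnitude: |H| = 1 (-0.0 dB); phase: φ = -0.1°.

|H| = 1 (-0.0 dB), φ = -0.1°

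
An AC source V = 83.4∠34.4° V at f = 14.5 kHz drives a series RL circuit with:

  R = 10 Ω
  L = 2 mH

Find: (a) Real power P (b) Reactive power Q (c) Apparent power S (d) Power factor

Step 1 — Angular frequency: ω = 2π·f = 2π·1.45e+04 = 9.111e+04 rad/s.
Step 2 — Component impedances:
  R: Z = R = 10 Ω
  L: Z = jωL = j·9.111e+04·0.002 = 0 + j182.2 Ω
Step 3 — Series combination: Z_total = R + L = 10 + j182.2 Ω = 182.5∠86.9° Ω.
Step 4 — Source phasor: V = 83.4∠34.4° V = 68.81 + j47.12 V.
Step 5 — Current: I = V / Z = 0.2785 - j0.3624 A = 0.457∠-52.5° A.
Step 6 — Complex power: S = V·I* = 2.089 + j38.06 VA.
Step 7 — Real power: P = Re(S) = 2.089 W.
Step 8 — Reactive power: Q = Im(S) = 38.06 VAR.
Step 9 — Apparent power: |S| = 38.12 VA.
Step 10 — Power factor: PF = P/|S| = 0.0548 (lagging).

(a) P = 2.089 W  (b) Q = 38.06 VAR  (c) S = 38.12 VA  (d) PF = 0.0548 (lagging)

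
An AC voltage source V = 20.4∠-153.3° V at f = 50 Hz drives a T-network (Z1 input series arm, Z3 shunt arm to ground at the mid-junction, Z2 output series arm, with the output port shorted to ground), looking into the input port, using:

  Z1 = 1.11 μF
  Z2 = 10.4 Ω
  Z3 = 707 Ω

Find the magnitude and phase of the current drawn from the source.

Step 1 — Angular frequency: ω = 2π·f = 2π·50 = 314.2 rad/s.
Step 2 — Component impedances:
  Z1: Z = 1/(jωC) = -j/(ω·C) = 0 - j2868 Ω
  Z2: Z = R = 10.4 Ω
  Z3: Z = R = 707 Ω
Step 3 — With the output port shorted to ground, the output series arm Z2 runs from the junction to ground; the shunt arm Z3 also runs from the junction to ground. They appear in parallel: Z3 || Z2 = 10.25 Ω.
Step 4 — Series with input arm Z1: Z_in = Z1 + (Z3 || Z2) = 10.25 - j2868 Ω = 2868∠-89.8° Ω.
Step 5 — Source phasor: V = 20.4∠-153.3° V = -18.22 - j9.166 V.
Step 6 — Ohm's law: I = V / Z_total = (-18.22 - j9.166) / (10.25 - j2868) = 0.003174 - j0.006367 A.
Step 7 — Convert to polar: |I| = 0.007114 A, ∠I = -63.5°.

I = 0.007114∠-63.5° A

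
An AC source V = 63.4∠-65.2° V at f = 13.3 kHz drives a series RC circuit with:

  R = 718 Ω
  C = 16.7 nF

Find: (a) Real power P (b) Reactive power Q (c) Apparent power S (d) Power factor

Step 1 — Angular frequency: ω = 2π·f = 2π·1.33e+04 = 8.357e+04 rad/s.
Step 2 — Component impedances:
  R: Z = R = 718 Ω
  C: Z = 1/(jωC) = -j/(ω·C) = 0 - j716.6 Ω
Step 3 — Series combination: Z_total = R + C = 718 - j716.6 Ω = 1014∠-44.9° Ω.
Step 4 — Source phasor: V = 63.4∠-65.2° V = 26.59 - j57.55 V.
Step 5 — Current: I = V / Z = 0.05863 - j0.02164 A = 0.0625∠-20.3° A.
Step 6 — Complex power: S = V·I* = 2.805 - j2.799 VA.
Step 7 — Real power: P = Re(S) = 2.805 W.
Step 8 — Reactive power: Q = Im(S) = -2.799 VAR.
Step 9 — Apparent power: |S| = 3.963 VA.
Step 10 — Power factor: PF = P/|S| = 0.7078 (leading).

(a) P = 2.805 W  (b) Q = -2.799 VAR  (c) S = 3.963 VA  (d) PF = 0.7078 (leading)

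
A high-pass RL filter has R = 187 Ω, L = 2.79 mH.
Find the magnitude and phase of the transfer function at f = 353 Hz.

Step 1 — Angular frequency: ω = 2π·353 = 2218 rad/s.
Step 2 — Transfer function: H(jω) = jωL/(R + jωL).
Step 3 — Numerator jωL = j·6.188; denominator R + jωL = 187 + j6.188.
Step 4 — H = 0.001094 + j0.03306.
Step 5 — Magnitude: |H| = 0.03307 (-29.6 dB); phase: φ = 88.1°.

|H| = 0.03307 (-29.6 dB), φ = 88.1°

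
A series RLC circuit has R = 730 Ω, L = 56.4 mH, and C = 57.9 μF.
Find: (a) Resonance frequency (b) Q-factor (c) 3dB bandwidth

Step 1 — Resonance: ω₀ = 1/√(LC) = 1/√(0.0564·5.79e-05) = 553.4 rad/s.
Step 2 — f₀ = ω₀/(2π) = 88.07 Hz.
Step 3 — Series Q: Q = ω₀L/R = 553.4·0.0564/730 = 0.04275.
Step 4 — Bandwidth: Δω = ω₀/Q = 1.294e+04 rad/s; BW = Δω/(2π) = 2060 Hz.

(a) f₀ = 88.07 Hz  (b) Q = 0.04275  (c) BW = 2060 Hz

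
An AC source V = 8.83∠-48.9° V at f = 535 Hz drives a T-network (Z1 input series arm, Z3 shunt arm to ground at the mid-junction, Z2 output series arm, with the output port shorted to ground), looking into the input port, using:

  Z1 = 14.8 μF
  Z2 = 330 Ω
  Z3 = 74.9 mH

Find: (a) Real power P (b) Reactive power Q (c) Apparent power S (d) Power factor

Step 1 — Angular frequency: ω = 2π·f = 2π·535 = 3362 rad/s.
Step 2 — Component impedances:
  Z1: Z = 1/(jωC) = -j/(ω·C) = 0 - j20.1 Ω
  Z2: Z = R = 330 Ω
  Z3: Z = jωL = j·3362·0.0749 = 0 + j251.8 Ω
Step 3 — With the output port shorted to ground, the output series arm Z2 runs from the junction to ground; the shunt arm Z3 also runs from the junction to ground. They appear in parallel: Z3 || Z2 = 121.4 + j159.1 Ω.
Step 4 — Series with input arm Z1: Z_in = Z1 + (Z3 || Z2) = 121.4 + j139 Ω = 184.6∠48.9° Ω.
Step 5 — Source phasor: V = 8.83∠-48.9° V = 5.805 - j6.654 V.
Step 6 — Current: I = V / Z = -0.006468 - j0.0474 A = 0.04784∠-97.8° A.
Step 7 — Complex power: S = V·I* = 0.2778 + j0.3182 VA.
Step 8 — Real power: P = Re(S) = 0.2778 W.
Step 9 — Reactive power: Q = Im(S) = 0.3182 VAR.
Step 10 — Apparent power: |S| = 0.4224 VA.
Step 11 — Power factor: PF = P/|S| = 0.6578 (lagging).

(a) P = 0.2778 W  (b) Q = 0.3182 VAR  (c) S = 0.4224 VA  (d) PF = 0.6578 (lagging)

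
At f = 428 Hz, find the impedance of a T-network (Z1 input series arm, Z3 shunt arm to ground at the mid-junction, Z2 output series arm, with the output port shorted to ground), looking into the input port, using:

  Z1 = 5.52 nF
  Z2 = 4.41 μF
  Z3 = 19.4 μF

Step 1 — Angular frequency: ω = 2π·f = 2π·428 = 2689 rad/s.
Step 2 — Component impedances:
  Z1: Z = 1/(jωC) = -j/(ω·C) = 0 - j6.737e+04 Ω
  Z2: Z = 1/(jωC) = -j/(ω·C) = 0 - j84.32 Ω
  Z3: Z = 1/(jωC) = -j/(ω·C) = 0 - j19.17 Ω
Step 3 — With the output port shorted to ground, the output series arm Z2 runs from the junction to ground; the shunt arm Z3 also runs from the junction to ground. They appear in parallel: Z3 || Z2 = 0 - j15.62 Ω.
Step 4 — Series with input arm Z1: Z_in = Z1 + (Z3 || Z2) = 0 - j6.738e+04 Ω = 6.738e+04∠-90.0° Ω.

Z = 0 - j6.738e+04 Ω = 6.738e+04∠-90.0° Ω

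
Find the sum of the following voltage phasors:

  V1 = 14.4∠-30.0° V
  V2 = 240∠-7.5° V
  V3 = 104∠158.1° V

Step 1 — Convert each phasor to rectangular form:
  V1 = 14.4·(cos(-30.0°) + j·sin(-30.0°)) = 12.47 - j7.2 V
  V2 = 240·(cos(-7.5°) + j·sin(-7.5°)) = 237.9 - j31.33 V
  V3 = 104·(cos(158.1°) + j·sin(158.1°)) = -96.49 + j38.79 V
Step 2 — Sum components: V_total = 153.9 + j0.2644 V.
Step 3 — Convert to polar: |V_total| = 153.9 V, ∠V_total = 0.1°.

V_total = 153.9∠0.1° V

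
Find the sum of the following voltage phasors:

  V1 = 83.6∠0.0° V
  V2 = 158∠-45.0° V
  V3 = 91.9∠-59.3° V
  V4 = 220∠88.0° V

Step 1 — Convert each phasor to rectangular form:
  V1 = 83.6·(cos(0.0°) + j·sin(0.0°)) = 83.6 V
  V2 = 158·(cos(-45.0°) + j·sin(-45.0°)) = 111.7 - j111.7 V
  V3 = 91.9·(cos(-59.3°) + j·sin(-59.3°)) = 46.92 - j79.02 V
  V4 = 220·(cos(88.0°) + j·sin(88.0°)) = 7.678 + j219.9 V
Step 2 — Sum components: V_total = 249.9 + j29.12 V.
Step 3 — Convert to polar: |V_total| = 251.6 V, ∠V_total = 6.6°.

V_total = 251.6∠6.6° V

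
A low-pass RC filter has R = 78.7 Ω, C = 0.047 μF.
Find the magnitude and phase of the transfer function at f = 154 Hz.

Step 1 — Angular frequency: ω = 2π·154 = 967.6 rad/s.
Step 2 — Transfer function: H(jω) = 1/(1 + jωRC).
Step 3 — Denominator: 1 + jωRC = 1 + j·967.6·78.7·4.7e-08 = 1 + j0.003579.
Step 4 — H = 1 - j0.003579.
Step 5 — Magnitude: |H| = 1 (-0.0 dB); phase: φ = -0.2°.

|H| = 1 (-0.0 dB), φ = -0.2°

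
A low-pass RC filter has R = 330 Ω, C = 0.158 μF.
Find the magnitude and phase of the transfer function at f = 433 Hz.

Step 1 — Angular frequency: ω = 2π·433 = 2721 rad/s.
Step 2 — Transfer function: H(jω) = 1/(1 + jωRC).
Step 3 — Denominator: 1 + jωRC = 1 + j·2721·330·1.58e-07 = 1 + j0.1419.
Step 4 — H = 0.9803 - j0.1391.
Step 5 — Magnitude: |H| = 0.9901 (-0.1 dB); phase: φ = -8.1°.

|H| = 0.9901 (-0.1 dB), φ = -8.1°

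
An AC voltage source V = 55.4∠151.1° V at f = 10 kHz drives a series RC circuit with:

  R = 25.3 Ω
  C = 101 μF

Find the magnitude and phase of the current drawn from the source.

Step 1 — Angular frequency: ω = 2π·f = 2π·1e+04 = 6.283e+04 rad/s.
Step 2 — Component impedances:
  R: Z = R = 25.3 Ω
  C: Z = 1/(jωC) = -j/(ω·C) = 0 - j0.1576 Ω
Step 3 — Series combination: Z_total = R + C = 25.3 - j0.1576 Ω = 25.3∠-0.4° Ω.
Step 4 — Source phasor: V = 55.4∠151.1° V = -48.5 + j26.77 V.
Step 5 — Ohm's law: I = V / Z_total = (-48.5 + j26.77) / (25.3 - j0.1576) = -1.924 + j1.046 A.
Step 6 — Convert to polar: |I| = 2.19 A, ∠I = 151.5°.

I = 2.19∠151.5° A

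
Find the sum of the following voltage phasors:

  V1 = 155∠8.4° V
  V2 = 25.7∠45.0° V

Step 1 — Convert each phasor to rectangular form:
  V1 = 155·(cos(8.4°) + j·sin(8.4°)) = 153.3 + j22.64 V
  V2 = 25.7·(cos(45.0°) + j·sin(45.0°)) = 18.17 + j18.17 V
Step 2 — Sum components: V_total = 171.5 + j40.82 V.
Step 3 — Convert to polar: |V_total| = 176.3 V, ∠V_total = 13.4°.

V_total = 176.3∠13.4° V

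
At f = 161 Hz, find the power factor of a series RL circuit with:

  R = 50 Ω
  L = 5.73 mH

Step 1 — Angular frequency: ω = 2π·f = 2π·161 = 1012 rad/s.
Step 2 — Component impedances:
  R: Z = R = 50 Ω
  L: Z = jωL = j·1012·0.00573 = 0 + j5.796 Ω
Step 3 — Series combination: Z_total = R + L = 50 + j5.796 Ω = 50.33∠6.6° Ω.
Step 4 — Power factor: PF = cos(φ) = Re(Z)/|Z| = 50/50.335 = 0.9933.
Step 5 — Type: Im(Z) = 5.796 ⇒ lagging (phase φ = 6.6°).

PF = 0.9933 (lagging, φ = 6.6°)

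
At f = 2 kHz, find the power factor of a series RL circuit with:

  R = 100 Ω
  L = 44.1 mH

Step 1 — Angular frequency: ω = 2π·f = 2π·2000 = 1.257e+04 rad/s.
Step 2 — Component impedances:
  R: Z = R = 100 Ω
  L: Z = jωL = j·1.257e+04·0.0441 = 0 + j554.2 Ω
Step 3 — Series combination: Z_total = R + L = 100 + j554.2 Ω = 563.1∠79.8° Ω.
Step 4 — Power factor: PF = cos(φ) = Re(Z)/|Z| = 100/563.1 = 0.1776.
Step 5 — Type: Im(Z) = 554.2 ⇒ lagging (phase φ = 79.8°).

PF = 0.1776 (lagging, φ = 79.8°)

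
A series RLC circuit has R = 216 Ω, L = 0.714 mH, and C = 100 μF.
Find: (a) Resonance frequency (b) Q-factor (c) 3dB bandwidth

Step 1 — Resonance: ω₀ = 1/√(LC) = 1/√(0.000714·0.0001) = 3742 rad/s.
Step 2 — f₀ = ω₀/(2π) = 595.6 Hz.
Step 3 — Series Q: Q = ω₀L/R = 3742·0.000714/216 = 0.01237.
Step 4 — Bandwidth: Δω = ω₀/Q = 3.025e+05 rad/s; BW = Δω/(2π) = 4.815e+04 Hz.

(a) f₀ = 595.6 Hz  (b) Q = 0.01237  (c) BW = 4.815e+04 Hz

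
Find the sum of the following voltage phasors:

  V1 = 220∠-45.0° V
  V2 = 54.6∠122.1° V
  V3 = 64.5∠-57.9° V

Step 1 — Convert each phasor to rectangular form:
  V1 = 220·(cos(-45.0°) + j·sin(-45.0°)) = 155.6 - j155.6 V
  V2 = 54.6·(cos(122.1°) + j·sin(122.1°)) = -29.01 + j46.25 V
  V3 = 64.5·(cos(-57.9°) + j·sin(-57.9°)) = 34.28 - j54.64 V
Step 2 — Sum components: V_total = 160.8 - j163.9 V.
Step 3 — Convert to polar: |V_total| = 229.7 V, ∠V_total = -45.6°.

V_total = 229.7∠-45.6° V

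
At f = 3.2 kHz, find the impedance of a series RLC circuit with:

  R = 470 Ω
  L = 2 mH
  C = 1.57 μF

Step 1 — Angular frequency: ω = 2π·f = 2π·3200 = 2.011e+04 rad/s.
Step 2 — Component impedances:
  R: Z = R = 470 Ω
  L: Z = jωL = j·2.011e+04·0.002 = 0 + j40.21 Ω
  C: Z = 1/(jωC) = -j/(ω·C) = 0 - j31.68 Ω
Step 3 — Series combination: Z_total = R + L + C = 470 + j8.533 Ω = 470.1∠1.0° Ω.

Z = 470 + j8.533 Ω = 470.1∠1.0° Ω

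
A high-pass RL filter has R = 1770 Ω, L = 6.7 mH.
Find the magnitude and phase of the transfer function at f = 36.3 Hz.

Step 1 — Angular frequency: ω = 2π·36.3 = 228.1 rad/s.
Step 2 — Transfer function: H(jω) = jωL/(R + jωL).
Step 3 — Numerator jωL = j·1.528; denominator R + jωL = 1770 + j1.528.
Step 4 — H = 7.454e-07 + j0.0008634.
Step 5 — Magnitude: |H| = 0.0008634 (-61.3 dB); phase: φ = 90.0°.

|H| = 0.0008634 (-61.3 dB), φ = 90.0°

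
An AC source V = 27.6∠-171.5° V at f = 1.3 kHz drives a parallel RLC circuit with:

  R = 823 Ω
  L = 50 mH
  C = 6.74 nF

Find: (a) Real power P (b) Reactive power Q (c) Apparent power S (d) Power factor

Step 1 — Angular frequency: ω = 2π·f = 2π·1300 = 8168 rad/s.
Step 2 — Component impedances:
  R: Z = R = 823 Ω
  L: Z = jωL = j·8168·0.05 = 0 + j408.4 Ω
  C: Z = 1/(jωC) = -j/(ω·C) = 0 - j1.816e+04 Ω
Step 3 — Parallel combination: 1/Z_total = 1/R + 1/L + 1/C; Z_total = 168.6 + j332.2 Ω = 372.5∠63.1° Ω.
Step 4 — Source phasor: V = 27.6∠-171.5° V = -27.3 - j4.08 V.
Step 5 — Current: I = V / Z = -0.04293 + j0.06038 A = 0.07409∠125.4° A.
Step 6 — Complex power: S = V·I* = 0.9256 + j1.823 VA.
Step 7 — Real power: P = Re(S) = 0.9256 W.
Step 8 — Reactive power: Q = Im(S) = 1.823 VAR.
Step 9 — Apparent power: |S| = 2.045 VA.
Step 10 — Power factor: PF = P/|S| = 0.4527 (lagging).

(a) P = 0.9256 W  (b) Q = 1.823 VAR  (c) S = 2.045 VA  (d) PF = 0.4527 (lagging)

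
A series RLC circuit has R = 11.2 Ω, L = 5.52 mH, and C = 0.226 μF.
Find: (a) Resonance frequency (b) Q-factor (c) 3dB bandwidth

Step 1 — Resonance: ω₀ = 1/√(LC) = 1/√(0.00552·2.26e-07) = 2.831e+04 rad/s.
Step 2 — f₀ = ω₀/(2π) = 4506 Hz.
Step 3 — Series Q: Q = ω₀L/R = 2.831e+04·0.00552/11.2 = 13.95.
Step 4 — Bandwidth: Δω = ω₀/Q = 2029 rad/s; BW = Δω/(2π) = 322.9 Hz.

(a) f₀ = 4506 Hz  (b) Q = 13.95  (c) BW = 322.9 Hz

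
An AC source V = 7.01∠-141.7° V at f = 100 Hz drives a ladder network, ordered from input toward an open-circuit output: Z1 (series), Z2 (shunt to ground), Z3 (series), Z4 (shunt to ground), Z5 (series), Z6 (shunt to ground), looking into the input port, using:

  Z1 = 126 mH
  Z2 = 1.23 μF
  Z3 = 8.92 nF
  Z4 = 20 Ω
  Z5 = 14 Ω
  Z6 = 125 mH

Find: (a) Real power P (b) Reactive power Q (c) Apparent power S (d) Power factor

Step 1 — Angular frequency: ω = 2π·f = 2π·100 = 628.3 rad/s.
Step 2 — Component impedances:
  Z1: Z = jωL = j·628.3·0.126 = 0 + j79.17 Ω
  Z2: Z = 1/(jωC) = -j/(ω·C) = 0 - j1294 Ω
  Z3: Z = 1/(jωC) = -j/(ω·C) = 0 - j1.784e+05 Ω
  Z4: Z = R = 20 Ω
  Z5: Z = R = 14 Ω
  Z6: Z = jωL = j·628.3·0.125 = 0 + j78.54 Ω
Step 3 — Ladder network (open output): work backward from the far end, alternating series and parallel combinations. Z_in = 0.0009405 - j1205 Ω = 1205∠-90.0° Ω.
Step 4 — Source phasor: V = 7.01∠-141.7° V = -5.501 - j4.345 V.
Step 5 — Current: I = V / Z = 0.003604 - j0.004564 A = 0.005815∠-51.7° A.
Step 6 — Complex power: S = V·I* = 3.181e-08 - j0.04076 VA.
Step 7 — Real power: P = Re(S) = 3.181e-08 W.
Step 8 — Reactive power: Q = Im(S) = -0.04076 VAR.
Step 9 — Apparent power: |S| = 0.04076 VA.
Step 10 — Power factor: PF = P/|S| = 7.802e-07 (leading).

(a) P = 3.181e-08 W  (b) Q = -0.04076 VAR  (c) S = 0.04076 VA  (d) PF = 7.802e-07 (leading)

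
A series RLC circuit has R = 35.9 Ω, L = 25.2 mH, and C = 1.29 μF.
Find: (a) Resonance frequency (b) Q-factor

Step 1 — Resonance condition Im(Z)=0 gives ω₀ = 1/√(LC).
Step 2 — ω₀ = 1/√(0.0252·1.29e-06) = 5546 rad/s.
Step 3 — f₀ = ω₀/(2π) = 882.7 Hz.
Step 4 — Series Q: Q = ω₀L/R = 5546·0.0252/35.9 = 3.893.

(a) f₀ = 882.7 Hz  (b) Q = 3.893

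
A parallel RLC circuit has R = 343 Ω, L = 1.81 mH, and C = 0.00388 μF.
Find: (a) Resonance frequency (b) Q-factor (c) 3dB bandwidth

Step 1 — Resonance: ω₀ = 1/√(LC) = 1/√(0.00181·3.88e-09) = 3.774e+05 rad/s.
Step 2 — f₀ = ω₀/(2π) = 6.006e+04 Hz.
Step 3 — Parallel Q: Q = R/(ω₀L) = 343/(3.774e+05·0.00181) = 0.5022.
Step 4 — Bandwidth: Δω = ω₀/Q = 7.514e+05 rad/s; BW = Δω/(2π) = 1.196e+05 Hz.

(a) f₀ = 6.006e+04 Hz  (b) Q = 0.5022  (c) BW = 1.196e+05 Hz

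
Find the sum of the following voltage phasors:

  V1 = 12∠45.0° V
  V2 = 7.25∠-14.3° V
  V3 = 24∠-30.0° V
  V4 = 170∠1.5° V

Step 1 — Convert each phasor to rectangular form:
  V1 = 12·(cos(45.0°) + j·sin(45.0°)) = 8.485 + j8.485 V
  V2 = 7.25·(cos(-14.3°) + j·sin(-14.3°)) = 7.025 - j1.791 V
  V3 = 24·(cos(-30.0°) + j·sin(-30.0°)) = 20.78 - j12 V
  V4 = 170·(cos(1.5°) + j·sin(1.5°)) = 169.9 + j4.45 V
Step 2 — Sum components: V_total = 206.2 - j0.8554 V.
Step 3 — Convert to polar: |V_total| = 206.2 V, ∠V_total = -0.2°.

V_total = 206.2∠-0.2° V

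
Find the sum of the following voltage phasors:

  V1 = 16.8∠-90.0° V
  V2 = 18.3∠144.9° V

Step 1 — Convert each phasor to rectangular form:
  V1 = 16.8·(cos(-90.0°) + j·sin(-90.0°)) = 0 - j16.8 V
  V2 = 18.3·(cos(144.9°) + j·sin(144.9°)) = -14.97 + j10.52 V
Step 2 — Sum components: V_total = -14.97 - j6.277 V.
Step 3 — Convert to polar: |V_total| = 16.23 V, ∠V_total = -157.3°.

V_total = 16.23∠-157.3° V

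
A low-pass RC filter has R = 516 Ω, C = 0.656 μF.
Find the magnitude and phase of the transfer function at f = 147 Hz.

Step 1 — Angular frequency: ω = 2π·147 = 923.6 rad/s.
Step 2 — Transfer function: H(jω) = 1/(1 + jωRC).
Step 3 — Denominator: 1 + jωRC = 1 + j·923.6·516·6.56e-07 = 1 + j0.3126.
Step 4 — H = 0.911 - j0.2848.
Step 5 — Magnitude: |H| = 0.9544 (-0.4 dB); phase: φ = -17.4°.

|H| = 0.9544 (-0.4 dB), φ = -17.4°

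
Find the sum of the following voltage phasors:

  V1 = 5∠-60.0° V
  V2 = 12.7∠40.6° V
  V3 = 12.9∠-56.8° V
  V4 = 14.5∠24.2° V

Step 1 — Convert each phasor to rectangular form:
  V1 = 5·(cos(-60.0°) + j·sin(-60.0°)) = 2.5 - j4.33 V
  V2 = 12.7·(cos(40.6°) + j·sin(40.6°)) = 9.643 + j8.265 V
  V3 = 12.9·(cos(-56.8°) + j·sin(-56.8°)) = 7.064 - j10.79 V
  V4 = 14.5·(cos(24.2°) + j·sin(24.2°)) = 13.23 + j5.944 V
Step 2 — Sum components: V_total = 32.43 - j0.9157 V.
Step 3 — Convert to polar: |V_total| = 32.44 V, ∠V_total = -1.6°.

V_total = 32.44∠-1.6° V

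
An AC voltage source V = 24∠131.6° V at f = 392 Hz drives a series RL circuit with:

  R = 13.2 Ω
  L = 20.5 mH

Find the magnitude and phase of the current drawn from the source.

Step 1 — Angular frequency: ω = 2π·f = 2π·392 = 2463 rad/s.
Step 2 — Component impedances:
  R: Z = R = 13.2 Ω
  L: Z = jωL = j·2463·0.0205 = 0 + j50.49 Ω
Step 3 — Series combination: Z_total = R + L = 13.2 + j50.49 Ω = 52.19∠75.3° Ω.
Step 4 — Source phasor: V = 24∠131.6° V = -15.93 + j17.95 V.
Step 5 — Ohm's law: I = V / Z_total = (-15.93 + j17.95) / (13.2 + j50.49) = 0.2555 + j0.3824 A.
Step 6 — Convert to polar: |I| = 0.4599 A, ∠I = 56.3°.

I = 0.4599∠56.3° A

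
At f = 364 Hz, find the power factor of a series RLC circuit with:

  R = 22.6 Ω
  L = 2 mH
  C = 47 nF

Step 1 — Angular frequency: ω = 2π·f = 2π·364 = 2287 rad/s.
Step 2 — Component impedances:
  R: Z = R = 22.6 Ω
  L: Z = jωL = j·2287·0.002 = 0 + j4.574 Ω
  C: Z = 1/(jωC) = -j/(ω·C) = 0 - j9303 Ω
Step 3 — Series combination: Z_total = R + L + C = 22.6 - j9298 Ω = 9298∠-89.9° Ω.
Step 4 — Power factor: PF = cos(φ) = Re(Z)/|Z| = 22.6/9298 = 0.002431.
Step 5 — Type: Im(Z) = -9298 ⇒ leading (phase φ = -89.9°).

PF = 0.002431 (leading, φ = -89.9°)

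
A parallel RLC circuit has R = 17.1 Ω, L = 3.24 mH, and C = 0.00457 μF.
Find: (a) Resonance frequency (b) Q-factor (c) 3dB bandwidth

Step 1 — Resonance: ω₀ = 1/√(LC) = 1/√(0.00324·4.57e-09) = 2.599e+05 rad/s.
Step 2 — f₀ = ω₀/(2π) = 4.136e+04 Hz.
Step 3 — Parallel Q: Q = R/(ω₀L) = 17.1/(2.599e+05·0.00324) = 0.02031.
Step 4 — Bandwidth: Δω = ω₀/Q = 1.28e+07 rad/s; BW = Δω/(2π) = 2.037e+06 Hz.

(a) f₀ = 4.136e+04 Hz  (b) Q = 0.02031  (c) BW = 2.037e+06 Hz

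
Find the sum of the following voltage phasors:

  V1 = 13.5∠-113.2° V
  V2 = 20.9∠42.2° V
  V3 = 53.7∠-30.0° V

Step 1 — Convert each phasor to rectangular form:
  V1 = 13.5·(cos(-113.2°) + j·sin(-113.2°)) = -5.318 - j12.41 V
  V2 = 20.9·(cos(42.2°) + j·sin(42.2°)) = 15.48 + j14.04 V
  V3 = 53.7·(cos(-30.0°) + j·sin(-30.0°)) = 46.51 - j26.85 V
Step 2 — Sum components: V_total = 56.67 - j25.22 V.
Step 3 — Convert to polar: |V_total| = 62.03 V, ∠V_total = -24.0°.

V_total = 62.03∠-24.0° V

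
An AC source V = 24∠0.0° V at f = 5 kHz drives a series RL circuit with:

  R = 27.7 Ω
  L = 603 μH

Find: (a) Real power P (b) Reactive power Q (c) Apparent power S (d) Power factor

Step 1 — Angular frequency: ω = 2π·f = 2π·5000 = 3.142e+04 rad/s.
Step 2 — Component impedances:
  R: Z = R = 27.7 Ω
  L: Z = jωL = j·3.142e+04·0.000603 = 0 + j18.94 Ω
Step 3 — Series combination: Z_total = R + L = 27.7 + j18.94 Ω = 33.56∠34.4° Ω.
Step 4 — Source phasor: V = 24∠0.0° V = 24 V.
Step 5 — Current: I = V / Z = 0.5903 - j0.4037 A = 0.7152∠-34.4° A.
Step 6 — Complex power: S = V·I* = 14.17 + j9.689 VA.
Step 7 — Real power: P = Re(S) = 14.17 W.
Step 8 — Reactive power: Q = Im(S) = 9.689 VAR.
Step 9 — Apparent power: |S| = 17.16 VA.
Step 10 — Power factor: PF = P/|S| = 0.8254 (lagging).

(a) P = 14.17 W  (b) Q = 9.689 VAR  (c) S = 17.16 VA  (d) PF = 0.8254 (lagging)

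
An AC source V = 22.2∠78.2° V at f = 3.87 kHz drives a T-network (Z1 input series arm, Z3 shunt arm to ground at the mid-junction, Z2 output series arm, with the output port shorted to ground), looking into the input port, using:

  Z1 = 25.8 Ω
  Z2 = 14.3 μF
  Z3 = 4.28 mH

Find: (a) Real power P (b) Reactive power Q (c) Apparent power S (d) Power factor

Step 1 — Angular frequency: ω = 2π·f = 2π·3870 = 2.432e+04 rad/s.
Step 2 — Component impedances:
  Z1: Z = R = 25.8 Ω
  Z2: Z = 1/(jωC) = -j/(ω·C) = 0 - j2.876 Ω
  Z3: Z = jωL = j·2.432e+04·0.00428 = 0 + j104.1 Ω
Step 3 — With the output port shorted to ground, the output series arm Z2 runs from the junction to ground; the shunt arm Z3 also runs from the junction to ground. They appear in parallel: Z3 || Z2 = 0 - j2.958 Ω.
Step 4 — Series with input arm Z1: Z_in = Z1 + (Z3 || Z2) = 25.8 - j2.958 Ω = 25.97∠-6.5° Ω.
Step 5 — Source phasor: V = 22.2∠78.2° V = 4.54 + j21.73 V.
Step 6 — Current: I = V / Z = 0.07838 + j0.8513 A = 0.8549∠84.7° A.
Step 7 — Complex power: S = V·I* = 18.85 - j2.161 VA.
Step 8 — Real power: P = Re(S) = 18.85 W.
Step 9 — Reactive power: Q = Im(S) = -2.161 VAR.
Step 10 — Apparent power: |S| = 18.98 VA.
Step 11 — Power factor: PF = P/|S| = 0.9935 (leading).

(a) P = 18.85 W  (b) Q = -2.161 VAR  (c) S = 18.98 VA  (d) PF = 0.9935 (leading)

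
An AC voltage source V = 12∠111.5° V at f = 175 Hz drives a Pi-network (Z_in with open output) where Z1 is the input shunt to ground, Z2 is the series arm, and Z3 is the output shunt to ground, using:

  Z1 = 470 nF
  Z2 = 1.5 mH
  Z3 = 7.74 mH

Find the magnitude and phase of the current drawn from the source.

Step 1 — Angular frequency: ω = 2π·f = 2π·175 = 1100 rad/s.
Step 2 — Component impedances:
  Z1: Z = 1/(jωC) = -j/(ω·C) = 0 - j1935 Ω
  Z2: Z = jωL = j·1100·0.0015 = 0 + j1.649 Ω
  Z3: Z = jωL = j·1100·0.00774 = 0 + j8.511 Ω
Step 3 — With open output, the series arm Z2 and the output shunt Z3 appear in series to ground: Z2 + Z3 = 0 + j10.16 Ω.
Step 4 — Parallel with input shunt Z1: Z_in = Z1 || (Z2 + Z3) = 0 + j10.21 Ω = 10.21∠90.0° Ω.
Step 5 — Source phasor: V = 12∠111.5° V = -4.398 + j11.17 V.
Step 6 — Ohm's law: I = V / Z_total = (-4.398 + j11.17) / (0 + j10.21) = 1.093 + j0.4306 A.
Step 7 — Convert to polar: |I| = 1.175 A, ∠I = 21.5°.

I = 1.175∠21.5° A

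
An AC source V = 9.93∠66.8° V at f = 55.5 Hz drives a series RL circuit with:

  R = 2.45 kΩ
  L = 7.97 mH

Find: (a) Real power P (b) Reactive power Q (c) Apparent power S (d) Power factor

Step 1 — Angular frequency: ω = 2π·f = 2π·55.5 = 348.7 rad/s.
Step 2 — Component impedances:
  R: Z = R = 2450 Ω
  L: Z = jωL = j·348.7·0.00797 = 0 + j2.779 Ω
Step 3 — Series combination: Z_total = R + L = 2450 + j2.779 Ω = 2450∠0.1° Ω.
Step 4 — Source phasor: V = 9.93∠66.8° V = 3.912 + j9.127 V.
Step 5 — Current: I = V / Z = 0.001601 + j0.003723 A = 0.004053∠66.7° A.
Step 6 — Complex power: S = V·I* = 0.04025 + j4.566e-05 VA.
Step 7 — Real power: P = Re(S) = 0.04025 W.
Step 8 — Reactive power: Q = Im(S) = 4.566e-05 VAR.
Step 9 — Apparent power: |S| = 0.04025 VA.
Step 10 — Power factor: PF = P/|S| = 1 (lagging).

(a) P = 0.04025 W  (b) Q = 4.566e-05 VAR  (c) S = 0.04025 VA  (d) PF = 1 (lagging)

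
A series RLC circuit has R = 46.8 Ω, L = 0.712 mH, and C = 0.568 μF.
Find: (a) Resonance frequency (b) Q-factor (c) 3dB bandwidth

Step 1 — Resonance: ω₀ = 1/√(LC) = 1/√(0.000712·5.68e-07) = 4.973e+04 rad/s.
Step 2 — f₀ = ω₀/(2π) = 7914 Hz.
Step 3 — Series Q: Q = ω₀L/R = 4.973e+04·0.000712/46.8 = 0.7565.
Step 4 — Bandwidth: Δω = ω₀/Q = 6.573e+04 rad/s; BW = Δω/(2π) = 1.046e+04 Hz.

(a) f₀ = 7914 Hz  (b) Q = 0.7565  (c) BW = 1.046e+04 Hz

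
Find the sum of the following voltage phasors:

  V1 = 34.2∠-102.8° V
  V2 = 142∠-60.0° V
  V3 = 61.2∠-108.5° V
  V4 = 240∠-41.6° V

Step 1 — Convert each phasor to rectangular form:
  V1 = 34.2·(cos(-102.8°) + j·sin(-102.8°)) = -7.577 - j33.35 V
  V2 = 142·(cos(-60.0°) + j·sin(-60.0°)) = 71 - j123 V
  V3 = 61.2·(cos(-108.5°) + j·sin(-108.5°)) = -19.42 - j58.04 V
  V4 = 240·(cos(-41.6°) + j·sin(-41.6°)) = 179.5 - j159.3 V
Step 2 — Sum components: V_total = 223.5 - j373.7 V.
Step 3 — Convert to polar: |V_total| = 435.4 V, ∠V_total = -59.1°.

V_total = 435.4∠-59.1° V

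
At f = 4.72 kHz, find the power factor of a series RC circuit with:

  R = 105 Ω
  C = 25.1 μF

Step 1 — Angular frequency: ω = 2π·f = 2π·4720 = 2.966e+04 rad/s.
Step 2 — Component impedances:
  R: Z = R = 105 Ω
  C: Z = 1/(jωC) = -j/(ω·C) = 0 - j1.343 Ω
Step 3 — Series combination: Z_total = R + C = 105 - j1.343 Ω = 105∠-0.7° Ω.
Step 4 — Power factor: PF = cos(φ) = Re(Z)/|Z| = 105/105.01 = 0.9999.
Step 5 — Type: Im(Z) = -1.343 ⇒ leading (phase φ = -0.7°).

PF = 0.9999 (leading, φ = -0.7°)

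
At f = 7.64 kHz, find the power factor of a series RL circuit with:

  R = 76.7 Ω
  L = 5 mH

Step 1 — Angular frequency: ω = 2π·f = 2π·7640 = 4.8e+04 rad/s.
Step 2 — Component impedances:
  R: Z = R = 76.7 Ω
  L: Z = jωL = j·4.8e+04·0.005 = 0 + j240 Ω
Step 3 — Series combination: Z_total = R + L = 76.7 + j240 Ω = 252∠72.3° Ω.
Step 4 — Power factor: PF = cos(φ) = Re(Z)/|Z| = 76.7/252 = 0.3044.
Step 5 — Type: Im(Z) = 240 ⇒ lagging (phase φ = 72.3°).

PF = 0.3044 (lagging, φ = 72.3°)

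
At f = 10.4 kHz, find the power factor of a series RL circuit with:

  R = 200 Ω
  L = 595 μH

Step 1 — Angular frequency: ω = 2π·f = 2π·1.04e+04 = 6.535e+04 rad/s.
Step 2 — Component impedances:
  R: Z = R = 200 Ω
  L: Z = jωL = j·6.535e+04·0.000595 = 0 + j38.88 Ω
Step 3 — Series combination: Z_total = R + L = 200 + j38.88 Ω = 203.7∠11.0° Ω.
Step 4 — Power factor: PF = cos(φ) = Re(Z)/|Z| = 200/203.74 = 0.9816.
Step 5 — Type: Im(Z) = 38.88 ⇒ lagging (phase φ = 11.0°).

PF = 0.9816 (lagging, φ = 11.0°)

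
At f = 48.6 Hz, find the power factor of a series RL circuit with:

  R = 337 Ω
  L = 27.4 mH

Step 1 — Angular frequency: ω = 2π·f = 2π·48.6 = 305.4 rad/s.
Step 2 — Component impedances:
  R: Z = R = 337 Ω
  L: Z = jωL = j·305.4·0.0274 = 0 + j8.367 Ω
Step 3 — Series combination: Z_total = R + L = 337 + j8.367 Ω = 337.1∠1.4° Ω.
Step 4 — Power factor: PF = cos(φ) = Re(Z)/|Z| = 337/337.1 = 0.9997.
Step 5 — Type: Im(Z) = 8.367 ⇒ lagging (phase φ = 1.4°).

PF = 0.9997 (lagging, φ = 1.4°)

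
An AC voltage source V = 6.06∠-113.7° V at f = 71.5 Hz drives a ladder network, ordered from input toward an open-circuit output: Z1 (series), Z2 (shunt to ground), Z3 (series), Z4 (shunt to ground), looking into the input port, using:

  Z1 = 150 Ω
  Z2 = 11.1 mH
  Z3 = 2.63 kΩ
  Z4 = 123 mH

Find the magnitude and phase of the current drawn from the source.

Step 1 — Angular frequency: ω = 2π·f = 2π·71.5 = 449.2 rad/s.
Step 2 — Component impedances:
  Z1: Z = R = 150 Ω
  Z2: Z = jωL = j·449.2·0.0111 = 0 + j4.987 Ω
  Z3: Z = R = 2630 Ω
  Z4: Z = jωL = j·449.2·0.123 = 0 + j55.26 Ω
Step 3 — Ladder network (open output): work backward from the far end, alternating series and parallel combinations. Z_in = 150 + j4.986 Ω = 150.1∠1.9° Ω.
Step 4 — Source phasor: V = 6.06∠-113.7° V = -2.436 - j5.549 V.
Step 5 — Ohm's law: I = V / Z_total = (-2.436 - j5.549) / (150 + j4.986) = -0.01745 - j0.03641 A.
Step 6 — Convert to polar: |I| = 0.04038 A, ∠I = -115.6°.

I = 0.04038∠-115.6° A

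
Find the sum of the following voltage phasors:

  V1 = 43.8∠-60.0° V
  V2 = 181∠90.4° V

Step 1 — Convert each phasor to rectangular form:
  V1 = 43.8·(cos(-60.0°) + j·sin(-60.0°)) = 21.9 - j37.93 V
  V2 = 181·(cos(90.4°) + j·sin(90.4°)) = -1.264 + j181 V
Step 2 — Sum components: V_total = 20.64 + j143.1 V.
Step 3 — Convert to polar: |V_total| = 144.5 V, ∠V_total = 81.8°.

V_total = 144.5∠81.8° V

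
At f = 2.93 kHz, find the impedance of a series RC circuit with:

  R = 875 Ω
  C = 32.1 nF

Step 1 — Angular frequency: ω = 2π·f = 2π·2930 = 1.841e+04 rad/s.
Step 2 — Component impedances:
  R: Z = R = 875 Ω
  C: Z = 1/(jωC) = -j/(ω·C) = 0 - j1692 Ω
Step 3 — Series combination: Z_total = R + C = 875 - j1692 Ω = 1905∠-62.7° Ω.

Z = 875 - j1692 Ω = 1905∠-62.7° Ω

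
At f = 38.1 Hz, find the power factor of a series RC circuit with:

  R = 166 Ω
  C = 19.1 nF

Step 1 — Angular frequency: ω = 2π·f = 2π·38.1 = 239.4 rad/s.
Step 2 — Component impedances:
  R: Z = R = 166 Ω
  C: Z = 1/(jωC) = -j/(ω·C) = 0 - j2.187e+05 Ω
Step 3 — Series combination: Z_total = R + C = 166 - j2.187e+05 Ω = 2.187e+05∠-90.0° Ω.
Step 4 — Power factor: PF = cos(φ) = Re(Z)/|Z| = 166/2.187e+05 = 0.000759.
Step 5 — Type: Im(Z) = -2.187e+05 ⇒ leading (phase φ = -90.0°).

PF = 0.000759 (leading, φ = -90.0°)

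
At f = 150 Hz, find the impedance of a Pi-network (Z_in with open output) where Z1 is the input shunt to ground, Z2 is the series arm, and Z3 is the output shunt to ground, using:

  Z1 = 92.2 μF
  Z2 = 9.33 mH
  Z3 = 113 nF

Step 1 — Angular frequency: ω = 2π·f = 2π·150 = 942.5 rad/s.
Step 2 — Component impedances:
  Z1: Z = 1/(jωC) = -j/(ω·C) = 0 - j11.51 Ω
  Z2: Z = jωL = j·942.5·0.00933 = 0 + j8.793 Ω
  Z3: Z = 1/(jωC) = -j/(ω·C) = 0 - j9390 Ω
Step 3 — With open output, the series arm Z2 and the output shunt Z3 appear in series to ground: Z2 + Z3 = 0 - j9381 Ω.
Step 4 — Parallel with input shunt Z1: Z_in = Z1 || (Z2 + Z3) = 0 - j11.49 Ω = 11.49∠-90.0° Ω.

Z = 0 - j11.49 Ω = 11.49∠-90.0° Ω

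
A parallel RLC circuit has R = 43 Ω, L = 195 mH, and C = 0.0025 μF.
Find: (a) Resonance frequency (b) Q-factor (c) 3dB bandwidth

Step 1 — Resonance: ω₀ = 1/√(LC) = 1/√(0.195·2.5e-09) = 4.529e+04 rad/s.
Step 2 — f₀ = ω₀/(2π) = 7208 Hz.
Step 3 — Parallel Q: Q = R/(ω₀L) = 43/(4.529e+04·0.195) = 0.004869.
Step 4 — Bandwidth: Δω = ω₀/Q = 9.302e+06 rad/s; BW = Δω/(2π) = 1.481e+06 Hz.

(a) f₀ = 7208 Hz  (b) Q = 0.004869  (c) BW = 1.481e+06 Hz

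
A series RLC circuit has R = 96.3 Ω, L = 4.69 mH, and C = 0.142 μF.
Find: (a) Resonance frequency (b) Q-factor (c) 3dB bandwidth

Step 1 — Resonance condition Im(Z)=0 gives ω₀ = 1/√(LC).
Step 2 — ω₀ = 1/√(0.00469·1.42e-07) = 3.875e+04 rad/s.
Step 3 — f₀ = ω₀/(2π) = 6167 Hz.
Step 4 — Series Q: Q = ω₀L/R = 3.875e+04·0.00469/96.3 = 1.887.
Step 5 — 3dB bandwidth: Δω = ω₀/Q = 2.053e+04 rad/s; BW = Δω/(2π) = 3268 Hz.

(a) f₀ = 6167 Hz  (b) Q = 1.887  (c) BW = 3268 Hz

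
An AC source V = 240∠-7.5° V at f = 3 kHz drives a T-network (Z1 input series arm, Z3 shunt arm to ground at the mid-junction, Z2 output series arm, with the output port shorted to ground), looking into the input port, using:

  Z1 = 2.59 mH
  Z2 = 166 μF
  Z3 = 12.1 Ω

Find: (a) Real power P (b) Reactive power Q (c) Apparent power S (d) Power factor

Step 1 — Angular frequency: ω = 2π·f = 2π·3000 = 1.885e+04 rad/s.
Step 2 — Component impedances:
  Z1: Z = jωL = j·1.885e+04·0.00259 = 0 + j48.82 Ω
  Z2: Z = 1/(jωC) = -j/(ω·C) = 0 - j0.3196 Ω
  Z3: Z = R = 12.1 Ω
Step 3 — With the output port shorted to ground, the output series arm Z2 runs from the junction to ground; the shunt arm Z3 also runs from the junction to ground. They appear in parallel: Z3 || Z2 = 0.008435 - j0.3194 Ω.
Step 4 — Series with input arm Z1: Z_in = Z1 + (Z3 || Z2) = 0.008435 + j48.5 Ω = 48.5∠90.0° Ω.
Step 5 — Source phasor: V = 240∠-7.5° V = 237.9 - j31.33 V.
Step 6 — Current: I = V / Z = -0.645 - j4.906 A = 4.948∠-97.5° A.
Step 7 — Complex power: S = V·I* = 0.2065 + j1188 VA.
Step 8 — Real power: P = Re(S) = 0.2065 W.
Step 9 — Reactive power: Q = Im(S) = 1188 VAR.
Step 10 — Apparent power: |S| = 1188 VA.
Step 11 — Power factor: PF = P/|S| = 0.0001739 (lagging).

(a) P = 0.2065 W  (b) Q = 1188 VAR  (c) S = 1188 VA  (d) PF = 0.0001739 (lagging)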